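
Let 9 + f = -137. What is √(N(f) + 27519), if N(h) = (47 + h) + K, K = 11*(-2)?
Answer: √27398 ≈ 165.52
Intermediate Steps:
f = -146 (f = -9 - 137 = -146)
K = -22
N(h) = 25 + h (N(h) = (47 + h) - 22 = 25 + h)
√(N(f) + 27519) = √((25 - 146) + 27519) = √(-121 + 27519) = √27398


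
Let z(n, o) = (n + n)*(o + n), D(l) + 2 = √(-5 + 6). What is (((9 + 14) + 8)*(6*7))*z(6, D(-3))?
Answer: 78120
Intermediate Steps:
D(l) = -1 (D(l) = -2 + √(-5 + 6) = -2 + √1 = -2 + 1 = -1)
z(n, o) = 2*n*(n + o) (z(n, o) = (2*n)*(n + o) = 2*n*(n + o))
(((9 + 14) + 8)*(6*7))*z(6, D(-3)) = (((9 + 14) + 8)*(6*7))*(2*6*(6 - 1)) = ((23 + 8)*42)*(2*6*5) = (31*42)*60 = 1302*60 = 78120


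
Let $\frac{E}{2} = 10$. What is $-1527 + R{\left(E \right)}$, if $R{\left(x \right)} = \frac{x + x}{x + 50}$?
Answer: $- \frac{10685}{7} \approx -1526.4$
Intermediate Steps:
$E = 20$ ($E = 2 \cdot 10 = 20$)
$R{\left(x \right)} = \frac{2 x}{50 + x}$
$-1527 + R{\left(E \right)} = -1527 + 2 \cdot 20 \frac{1}{50 + 20} = -1527 + 2 \cdot 20 \cdot \frac{1}{70} = -1527 + \frac{4}{7} = - \frac{10685}{7}$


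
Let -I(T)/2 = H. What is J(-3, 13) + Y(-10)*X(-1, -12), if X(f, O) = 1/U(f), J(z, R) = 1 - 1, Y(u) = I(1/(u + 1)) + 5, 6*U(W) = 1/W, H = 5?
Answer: 30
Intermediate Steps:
I(T) = -10 (I(T) = -2*5 = -10)
U(W) = 1/(6*W)
Y(u) = -5 (Y(u) = -10 + 5 = -5)
J(z, R) = 0
X(f, O) = 6*f (X(f, O) = 1/(1/(6*f)) = 6*f)
J(-3, 13) + Y(-10)*X(-1, -12) = 0 - 30*(-1) = 0 - 5*(-6) = 0 + 30 = 30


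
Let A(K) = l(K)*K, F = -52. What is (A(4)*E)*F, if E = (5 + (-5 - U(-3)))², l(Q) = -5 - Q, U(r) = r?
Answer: 16848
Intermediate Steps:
A(K) = K*(-5 - K) (A(K) = (-5 - K)*K = K*(-5 - K))
E = 9 (E = (5 + (-5 - 1*(-3)))² = (5 + (-5 + 3))² = (5 - 2)² = 3² = 9)
(A(4)*E)*F = (-1*4*(5 + 4)*9)*(-52) = (-1*4*9*9)*(-52) = -36*9*(-52) = -324*(-52) = 16848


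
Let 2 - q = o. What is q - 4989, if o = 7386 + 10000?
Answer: -22373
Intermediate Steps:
o = 17386
q = -17384 (q = 2 - 1*17386 = 2 - 17386 = -17384)
q - 4989 = -17384 - 4989 = -22373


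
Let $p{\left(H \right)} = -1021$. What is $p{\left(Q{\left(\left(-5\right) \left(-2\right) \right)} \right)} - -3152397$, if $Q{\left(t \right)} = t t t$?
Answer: $3151376$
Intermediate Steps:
$Q{\left(t \right)} = t^{3}$ ($Q{\left(t \right)} = t^{2} t = t^{3}$)
$p{\left(Q{\left(\left(-5\right) \left(-2\right) \right)} \right)} - -3152397 = -1021 - -3152397 = -1021 + 3152397 = 3151376$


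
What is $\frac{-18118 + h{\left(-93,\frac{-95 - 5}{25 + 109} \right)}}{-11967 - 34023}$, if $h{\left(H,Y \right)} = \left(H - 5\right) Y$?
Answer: $\frac{67167}{171185} \approx 0.39236$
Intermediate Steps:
$h{\left(H,Y \right)} = Y \left(-5 + H\right)$ ($h{\left(H,Y \right)} = \left(-5 + H\right) Y = Y \left(-5 + H\right)$)
$\frac{-18118 + h{\left(-93,\frac{-95 - 5}{25 + 109} \right)}}{-11967 - 34023} = \frac{-18118 + \frac{-95 - 5}{25 + 109} \left(-5 - 93\right)}{-11967 - 34023} = \frac{-18118 + - \frac{100}{134} \left(-98\right)}{-45990} = \left(-18118 + \left(-100\right) \frac{1}{134} \left(-98\right)\right) \left(- \frac{1}{45990}\right) = \left(-18118 - - \frac{4900}{67}\right) \left(- \frac{1}{45990}\right) = \left(-18118 + \frac{4900}{67}\right) \left(- \frac{1}{45990}\right) = \left(- \frac{1209006}{67}\right) \left(- \frac{1}{45990}\right) = \frac{67167}{171185}$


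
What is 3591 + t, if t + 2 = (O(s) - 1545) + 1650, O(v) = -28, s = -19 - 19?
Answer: 3666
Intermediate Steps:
s = -38
t = 75 (t = -2 + ((-28 - 1545) + 1650) = -2 + (-1573 + 1650) = -2 + 77 = 75)
3591 + t = 3591 + 75 = 3666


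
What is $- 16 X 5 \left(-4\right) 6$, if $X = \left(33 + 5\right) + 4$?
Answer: $80640$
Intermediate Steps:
$X = 42$ ($X = 38 + 4 = 42$)
$- 16 X 5 \left(-4\right) 6 = \left(-16\right) 42 \cdot 5 \left(-4\right) 6 = - 672 \left(\left(-20\right) 6\right) = \left(-672\right) \left(-120\right) = 80640$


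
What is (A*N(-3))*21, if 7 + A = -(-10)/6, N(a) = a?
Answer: 336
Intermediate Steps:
A = -16/3 (A = -7 - (-10)/6 = -7 - 5*(-⅓) = -7 + 5/3 = -16/3 ≈ -5.3333)
(A*N(-3))*21 = -16/3*(-3)*21 = 16*21 = 336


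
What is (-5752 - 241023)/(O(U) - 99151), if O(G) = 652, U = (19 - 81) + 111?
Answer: 246775/98499 ≈ 2.5054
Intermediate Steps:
U = 49 (U = -62 + 111 = 49)
(-5752 - 241023)/(O(U) - 99151) = (-5752 - 241023)/(652 - 99151) = -246775/(-98499) = -246775*(-1/98499) = 246775/98499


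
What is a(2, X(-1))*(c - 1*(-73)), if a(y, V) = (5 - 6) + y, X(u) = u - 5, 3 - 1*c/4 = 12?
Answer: 37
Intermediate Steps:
c = -36 (c = 12 - 4*12 = 12 - 48 = -36)
X(u) = -5 + u
a(y, V) = -1 + y
a(2, X(-1))*(c - 1*(-73)) = (-1 + 2)*(-36 - 1*(-73)) = 1*(-36 + 73) = 1*37 = 37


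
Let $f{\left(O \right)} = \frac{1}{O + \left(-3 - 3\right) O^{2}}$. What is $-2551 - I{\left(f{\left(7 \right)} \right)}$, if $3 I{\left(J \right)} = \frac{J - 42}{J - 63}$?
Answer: $- \frac{138393601}{54246} \approx -2551.2$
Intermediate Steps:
$f{\left(O \right)} = \frac{1}{O - 6 O^{2}}$ ($f{\left(O \right)} = \frac{1}{O + \left(-3 - 3\right) O^{2}} = \frac{1}{O - 6 O^{2}}$)
$I{\left(J \right)} = \frac{-42 + J}{3 \left(-63 + J\right)}$ ($I{\left(J \right)} = \frac{\left(J - 42\right) \frac{1}{J - 63}}{3} = \frac{\left(-42 + J\right) \frac{1}{-63 + J}}{3} = \frac{\frac{1}{-63 + J} \left(-42 + J\right)}{3} = \frac{-42 + J}{3 \left(-63 + J\right)}$)
$-2551 - I{\left(f{\left(7 \right)} \right)} = -2551 - \frac{-42 - \frac{1}{7 \left(-1 + 6 \cdot 7\right)}}{3 \left(-63 - \frac{1}{7 \left(-1 + 6 \cdot 7\right)}\right)} = -2551 - \frac{-42 - \frac{1}{7 \left(-1 + 42\right)}}{3 \left(-63 - \frac{1}{7 \left(-1 + 42\right)}\right)} = -2551 - \frac{-42 - \frac{1}{7 \cdot 41}}{3 \left(-63 - \frac{1}{7 \cdot 41}\right)} = -2551 - \frac{-42 - \frac{1}{7} \cdot \frac{1}{41}}{3 \left(-63 - \frac{1}{7} \cdot \frac{1}{41}\right)} = -2551 - \frac{-42 - \frac{1}{287}}{3 \left(-63 - \frac{1}{287}\right)} = -2551 - \frac{1}{3} \frac{1}{- \frac{18082}{287}} \left(- \frac{12055}{287}\right) = -2551 - \frac{1}{3} \left(- \frac{287}{18082}\right) \left(- \frac{12055}{287}\right) = -2551 - \frac{12055}{54246} = - \frac{138393601}{54246}$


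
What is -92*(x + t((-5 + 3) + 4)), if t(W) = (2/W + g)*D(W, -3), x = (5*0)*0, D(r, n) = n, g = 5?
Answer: 1656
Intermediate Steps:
x = 0 (x = 0*0 = 0)
t(W) = -15 - 6/W (t(W) = (2/W + 5)*(-3) = (5 + 2/W)*(-3) = -15 - 6/W)
-92*(x + t((-5 + 3) + 4)) = -92*(0 + (-15 - 6/((-5 + 3) + 4))) = -92*(0 + (-15 - 6/(-2 + 4))) = -92*(0 + (-15 - 6/2)) = -92*(0 + (-15 - 6*1/2)) = -92*(0 + (-15 - 3)) = -92*(0 - 18) = -92*(-18) = 1656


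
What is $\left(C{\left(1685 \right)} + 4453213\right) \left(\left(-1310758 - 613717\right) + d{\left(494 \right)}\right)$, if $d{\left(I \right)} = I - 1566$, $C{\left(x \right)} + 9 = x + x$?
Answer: $-8581342695978$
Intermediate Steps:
$C{\left(x \right)} = -9 + 2 x$ ($C{\left(x \right)} = -9 + \left(x + x\right) = -9 + 2 x$)
$d{\left(I \right)} = -1566 + I$
$\left(C{\left(1685 \right)} + 4453213\right) \left(\left(-1310758 - 613717\right) + d{\left(494 \right)}\right) = \left(\left(-9 + 2 \cdot 1685\right) + 4453213\right) \left(\left(-1310758 - 613717\right) + \left(-1566 + 494\right)\right) = \left(\left(-9 + 3370\right) + 4453213\right) \left(\left(-1310758 - 613717\right) - 1072\right) = \left(3361 + 4453213\right) \left(-1924475 - 1072\right) = 4456574 \left(-1925547\right) = -8581342695978$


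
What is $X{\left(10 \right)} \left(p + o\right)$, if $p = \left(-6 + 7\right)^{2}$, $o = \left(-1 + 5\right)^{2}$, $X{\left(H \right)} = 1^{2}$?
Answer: $17$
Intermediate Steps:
$X{\left(H \right)} = 1$
$o = 16$ ($o = 4^{2} = 16$)
$p = 1$ ($p = 1^{2} = 1$)
$X{\left(10 \right)} \left(p + o\right) = 1 \left(1 + 16\right) = 1 \cdot 17 = 17$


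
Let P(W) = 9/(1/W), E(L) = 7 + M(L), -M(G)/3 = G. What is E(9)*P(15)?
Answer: -2700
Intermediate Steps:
M(G) = -3*G
E(L) = 7 - 3*L
P(W) = 9*W
E(9)*P(15) = (7 - 3*9)*(9*15) = (7 - 27)*135 = -20*135 = -2700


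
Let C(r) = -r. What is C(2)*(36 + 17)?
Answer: -106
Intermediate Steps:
C(2)*(36 + 17) = (-1*2)*(36 + 17) = -2*53 = -106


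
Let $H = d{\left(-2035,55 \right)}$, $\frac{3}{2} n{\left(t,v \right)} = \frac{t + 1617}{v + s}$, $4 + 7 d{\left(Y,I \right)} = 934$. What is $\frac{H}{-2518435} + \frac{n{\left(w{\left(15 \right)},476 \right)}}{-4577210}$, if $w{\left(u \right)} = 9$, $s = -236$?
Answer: $- \frac{52037157839}{968302092773400} \approx -5.3741 \cdot 10^{-5}$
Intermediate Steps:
$d{\left(Y,I \right)} = \frac{930}{7}$ ($d{\left(Y,I \right)} = - \frac{4}{7} + \frac{1}{7} \cdot 934 = - \frac{4}{7} + \frac{934}{7} = \frac{930}{7}$)
$n{\left(t,v \right)} = \frac{2 \left(1617 + t\right)}{3 \left(-236 + v\right)}$ ($n{\left(t,v \right)} = \frac{2 \frac{t + 1617}{v - 236}}{3} = \frac{2 \frac{1617 + t}{-236 + v}}{3} = \frac{2 \left(1617 + t\right)}{3 \left(-236 + v\right)}$)
$H = \frac{930}{7} \approx 132.86$
$\frac{H}{-2518435} + \frac{n{\left(w{\left(15 \right)},476 \right)}}{-4577210} = \frac{930}{7 \left(-2518435\right)} + \frac{\frac{2}{3} \frac{1}{-236 + 476} \left(1617 + 9\right)}{-4577210} = \frac{930}{7} \left(- \frac{1}{2518435}\right) + \frac{2}{3} \cdot \frac{1}{240} \cdot 1626 \left(- \frac{1}{4577210}\right) = - \frac{186}{3525809} + \frac{2}{3} \cdot \frac{1}{240} \cdot 1626 \left(- \frac{1}{4577210}\right) = - \frac{186}{3525809} + \frac{271}{60} \left(- \frac{1}{4577210}\right) = - \frac{186}{3525809} - \frac{271}{274632600} = - \frac{52037157839}{968302092773400}$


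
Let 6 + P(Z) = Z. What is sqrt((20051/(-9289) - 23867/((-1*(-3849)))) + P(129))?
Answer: sqrt(146545394862314301)/35753361 ≈ 10.707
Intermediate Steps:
P(Z) = -6 + Z
sqrt((20051/(-9289) - 23867/((-1*(-3849)))) + P(129)) = sqrt((20051/(-9289) - 23867/((-1*(-3849)))) + (-6 + 129)) = sqrt((20051*(-1/9289) - 23867/3849) + 123) = sqrt((-20051/9289 - 23867*1/3849) + 123) = sqrt((-20051/9289 - 23867/3849) + 123) = sqrt(-298876862/35753361 + 123) = sqrt(4098786541/35753361) = sqrt(146545394862314301)/35753361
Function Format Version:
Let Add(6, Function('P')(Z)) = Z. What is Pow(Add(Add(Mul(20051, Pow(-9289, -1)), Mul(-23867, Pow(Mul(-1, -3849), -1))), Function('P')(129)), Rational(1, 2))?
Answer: Mul(Rational(1, 35753361), Pow(146545394862314301, Rational(1, 2))) ≈ 10.707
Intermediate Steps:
Function('P')(Z) = Add(-6, Z)
Pow(Add(Add(Mul(20051, Pow(-9289, -1)), Mul(-23867, Pow(Mul(-1, -3849), -1))), Function('P')(129)), Rational(1, 2)) = Pow(Add(Add(Mul(20051, Pow(-9289, -1)), Mul(-23867, Pow(Mul(-1, -3849), -1))), Add(-6, 129)), Rational(1, 2)) = Pow(Add(Add(Mul(20051, Rational(-1, 9289)), Mul(-23867, Pow(3849, -1))), 123), Rational(1, 2)) = Pow(Add(Add(Rational(-20051, 9289), Mul(-23867, Rational(1, 3849))), 123), Rational(1, 2)) = Pow(Add(Add(Rational(-20051, 9289), Rational(-23867, 3849)), 123), Rational(1, 2)) = Pow(Add(Rational(-298876862, 35753361), 123), Rational(1, 2)) = Pow(Rational(4098786541, 35753361), Rational(1, 2)) = Mul(Rational(1, 35753361), Pow(146545394862314301, Rational(1, 2)))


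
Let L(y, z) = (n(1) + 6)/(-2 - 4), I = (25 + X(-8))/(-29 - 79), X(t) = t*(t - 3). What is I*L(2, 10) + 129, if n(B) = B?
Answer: 84383/648 ≈ 130.22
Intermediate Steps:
X(t) = t*(-3 + t)
I = -113/108 (I = (25 - 8*(-3 - 8))/(-29 - 79) = (25 - 8*(-11))/(-108) = (25 + 88)*(-1/108) = 113*(-1/108) = -113/108 ≈ -1.0463)
L(y, z) = -7/6 (L(y, z) = (1 + 6)/(-2 - 4) = 7/(-6) = 7*(-⅙) = -7/6)
I*L(2, 10) + 129 = -113/108*(-7/6) + 129 = 791/648 + 129 = 84383/648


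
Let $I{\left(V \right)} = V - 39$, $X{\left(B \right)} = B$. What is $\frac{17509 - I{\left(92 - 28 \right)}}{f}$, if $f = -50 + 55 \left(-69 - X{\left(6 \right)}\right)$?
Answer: $- \frac{17484}{4175} \approx -4.1878$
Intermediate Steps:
$I{\left(V \right)} = -39 + V$
$f = -4175$ ($f = -50 + 55 \left(-69 - 6\right) = -50 + 55 \left(-75\right) = -50 - 4125 = -4175$)
$\frac{17509 - I{\left(92 - 28 \right)}}{f} = \frac{17509 - \left(-39 + \left(92 - 28\right)\right)}{-4175} = \left(17509 - \left(-39 + 64\right)\right) \left(- \frac{1}{4175}\right) = \left(17509 - 25\right) \left(- \frac{1}{4175}\right) = 17484 \left(- \frac{1}{4175}\right) = - \frac{17484}{4175}$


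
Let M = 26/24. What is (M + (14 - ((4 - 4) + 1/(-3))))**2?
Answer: 34225/144 ≈ 237.67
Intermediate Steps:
M = 13/12 (M = 26*(1/24) = 13/12 ≈ 1.0833)
(M + (14 - ((4 - 4) + 1/(-3))))**2 = (13/12 + (14 - ((4 - 4) + 1/(-3))))**2 = (13/12 + (14 - (0 - 1/3)))**2 = (13/12 + (14 - 1*(-1/3)))**2 = (13/12 + (14 + 1/3))**2 = (13/12 + 43/3)**2 = (185/12)**2 = 34225/144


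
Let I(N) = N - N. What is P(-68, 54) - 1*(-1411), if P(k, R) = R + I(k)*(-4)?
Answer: 1465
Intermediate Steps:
I(N) = 0
P(k, R) = R (P(k, R) = R + 0*(-4) = R + 0 = R)
P(-68, 54) - 1*(-1411) = 54 - 1*(-1411) = 54 + 1411 = 1465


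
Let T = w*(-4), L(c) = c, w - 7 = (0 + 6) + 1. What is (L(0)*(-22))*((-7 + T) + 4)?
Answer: 0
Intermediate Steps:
w = 14 (w = 7 + ((0 + 6) + 1) = 7 + (6 + 1) = 7 + 7 = 14)
T = -56 (T = 14*(-4) = -56)
(L(0)*(-22))*((-7 + T) + 4) = (0*(-22))*((-7 - 56) + 4) = 0*(-63 + 4) = 0*(-59) = 0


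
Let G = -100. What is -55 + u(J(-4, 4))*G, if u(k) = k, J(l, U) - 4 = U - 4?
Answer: -455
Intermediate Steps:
J(l, U) = U (J(l, U) = 4 + (U - 4) = 4 + (-4 + U) = U)
-55 + u(J(-4, 4))*G = -55 + 4*(-100) = -55 - 400 = -455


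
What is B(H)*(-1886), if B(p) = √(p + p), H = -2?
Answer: -3772*I ≈ -3772.0*I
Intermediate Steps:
B(p) = √2*√p (B(p) = √(2*p) = √2*√p)
B(H)*(-1886) = (√2*√(-2))*(-1886) = (√2*(I*√2))*(-1886) = (2*I)*(-1886) = -3772*I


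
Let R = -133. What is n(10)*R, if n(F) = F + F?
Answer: -2660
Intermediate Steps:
n(F) = 2*F
n(10)*R = (2*10)*(-133) = 20*(-133) = -2660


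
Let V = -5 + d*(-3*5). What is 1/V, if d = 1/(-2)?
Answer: ⅖ ≈ 0.40000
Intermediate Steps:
d = -½ (d = 1*(-½) = -½ ≈ -0.50000)
V = 5/2 (V = -5 - (-3)*5/2 = -5 - ½*(-15) = -5 + 15/2 = 5/2 ≈ 2.5000)
1/V = 1/(5/2) = ⅖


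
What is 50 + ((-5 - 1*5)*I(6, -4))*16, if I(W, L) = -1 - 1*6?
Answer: 1170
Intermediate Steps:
I(W, L) = -7 (I(W, L) = -1 - 6 = -7)
50 + ((-5 - 1*5)*I(6, -4))*16 = 50 + ((-5 - 1*5)*(-7))*16 = 50 + ((-5 - 5)*(-7))*16 = 50 - 10*(-7)*16 = 50 + 70*16 = 50 + 1120 = 1170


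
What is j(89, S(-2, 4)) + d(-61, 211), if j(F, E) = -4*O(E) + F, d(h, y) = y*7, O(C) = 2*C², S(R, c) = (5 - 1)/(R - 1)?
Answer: 13966/9 ≈ 1551.8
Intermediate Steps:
S(R, c) = 4/(-1 + R)
d(h, y) = 7*y
j(F, E) = F - 8*E² (j(F, E) = -8*E² + F = F - 8*E²)
j(89, S(-2, 4)) + d(-61, 211) = (89 - 8*16/(-1 - 2)²) + 7*211 = (89 - 8*(4/(-3))²) + 1477 = (89 - 8*(4*(-⅓))²) + 1477 = (89 - 8*(-4/3)²) + 1477 = (89 - 8*16/9) + 1477 = (89 - 128/9) + 1477 = 673/9 + 1477 = 13966/9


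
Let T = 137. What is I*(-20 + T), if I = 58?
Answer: 6786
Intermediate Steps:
I*(-20 + T) = 58*(-20 + 137) = 58*117 = 6786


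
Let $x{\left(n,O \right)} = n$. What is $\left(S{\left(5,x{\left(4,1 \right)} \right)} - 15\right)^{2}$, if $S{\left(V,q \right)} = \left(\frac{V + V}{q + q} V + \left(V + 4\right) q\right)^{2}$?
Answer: $\frac{802079041}{256} \approx 3.1331 \cdot 10^{6}$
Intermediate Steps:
$S{\left(V,q \right)} = \left(q \left(4 + V\right) + \frac{V^{2}}{q}\right)^{2}$ ($S{\left(V,q \right)} = \left(\frac{2 V}{2 q} V + \left(4 + V\right) q\right)^{2} = \left(2 V \frac{1}{2 q} V + q \left(4 + V\right)\right)^{2} = \left(\frac{V}{q} V + q \left(4 + V\right)\right)^{2} = \left(\frac{V^{2}}{q} + q \left(4 + V\right)\right)^{2} = \left(q \left(4 + V\right) + \frac{V^{2}}{q}\right)^{2}$)
$\left(S{\left(5,x{\left(4,1 \right)} \right)} - 15\right)^{2} = \left(\frac{\left(5^{2} + 4 \cdot 4^{2} + 5 \cdot 4^{2}\right)^{2}}{16} - 15\right)^{2} = \left(\frac{\left(25 + 4 \cdot 16 + 5 \cdot 16\right)^{2}}{16} - 15\right)^{2} = \left(\frac{\left(25 + 64 + 80\right)^{2}}{16} - 15\right)^{2} = \left(\frac{169^{2}}{16} - 15\right)^{2} = \left(\frac{1}{16} \cdot 28561 - 15\right)^{2} = \left(\frac{28561}{16} - 15\right)^{2} = \left(\frac{28321}{16}\right)^{2} = \frac{802079041}{256}$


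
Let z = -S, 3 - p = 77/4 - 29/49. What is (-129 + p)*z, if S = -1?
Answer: -28353/196 ≈ -144.66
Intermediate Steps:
p = -3069/196 (p = 3 - (77/4 - 29/49) = 3 - 1*3657/196 = 3 - 3657/196 = -3069/196 ≈ -15.658)
z = 1 (z = -1*(-1) = 1)
(-129 + p)*z = (-129 - 3069/196)*1 = -28353/196*1 = -28353/196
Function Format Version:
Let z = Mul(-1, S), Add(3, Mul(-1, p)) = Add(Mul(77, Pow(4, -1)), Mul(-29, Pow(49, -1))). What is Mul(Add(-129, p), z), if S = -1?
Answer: Rational(-28353, 196) ≈ -144.66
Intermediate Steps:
p = Rational(-3069, 196) (p = Add(3, Mul(-1, Add(Mul(77, Pow(4, -1)), Mul(-29, Pow(49, -1))))) = Add(3, Mul(-1, Add(Mul(77, Rational(1, 4)), Mul(-29, Rational(1, 49))))) = Add(3, Mul(-1, Add(Rational(77, 4), Rational(-29, 49)))) = Add(3, Mul(-1, Rational(3657, 196))) = Add(3, Rational(-3657, 196)) = Rational(-3069, 196) ≈ -15.658)
z = 1 (z = Mul(-1, -1) = 1)
Mul(Add(-129, p), z) = Mul(Add(-129, Rational(-3069, 196)), 1) = Mul(Rational(-28353, 196), 1) = Rational(-28353, 196)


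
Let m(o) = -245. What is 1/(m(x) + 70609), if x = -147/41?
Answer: 1/70364 ≈ 1.4212e-5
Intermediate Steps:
x = -147/41 (x = -147*1/41 = -147/41 ≈ -3.5854)
1/(m(x) + 70609) = 1/(-245 + 70609) = 1/70364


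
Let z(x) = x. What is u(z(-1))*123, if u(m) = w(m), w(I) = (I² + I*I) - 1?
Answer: 123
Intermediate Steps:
w(I) = -1 + 2*I² (w(I) = (I² + I²) - 1 = 2*I² - 1 = -1 + 2*I²)
u(m) = -1 + 2*m²
u(z(-1))*123 = (-1 + 2*(-1)²)*123 = (-1 + 2*1)*123 = (-1 + 2)*123 = 1*123 = 123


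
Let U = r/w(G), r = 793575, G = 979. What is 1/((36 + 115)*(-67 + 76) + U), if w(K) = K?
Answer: 979/2124036 ≈ 0.00046091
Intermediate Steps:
U = 793575/979 ≈ 810.60
1/((36 + 115)*(-67 + 76) + U) = 1/((36 + 115)*(-67 + 76) + 793575/979) = 1/(151*9 + 793575/979) = 1/(1359 + 793575/979) = 1/(2124036/979) = 979/2124036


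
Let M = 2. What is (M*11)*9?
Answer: 198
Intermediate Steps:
(M*11)*9 = (2*11)*9 = 22*9 = 198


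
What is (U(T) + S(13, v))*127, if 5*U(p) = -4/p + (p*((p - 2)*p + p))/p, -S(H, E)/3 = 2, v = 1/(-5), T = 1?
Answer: -4318/5 ≈ -863.60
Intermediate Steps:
v = -1/5 ≈ -0.20000
S(H, E) = -6 (S(H, E) = -3*2 = -6)
U(p) = -4/(5*p) + p/5 + p*(-2 + p)/5 (U(p) = (-4/p + (p*((p - 2)*p + p))/p)/5 = (-4/p + (p*((-2 + p)*p + p))/p)/5 = (-4/p + (p*(p*(-2 + p) + p))/p)/5 = (-4/p + (p*(p + p*(-2 + p)))/p)/5 = (-4/p + (p + p*(-2 + p)))/5 = (p - 4/p + p*(-2 + p))/5 = -4/(5*p) + p/5 + p*(-2 + p)/5)
(U(T) + S(13, v))*127 = ((1/5)*(-4 + 1**2*(-1 + 1))/1 - 6)*127 = ((1/5)*1*(-4 + 1*0) - 6)*127 = ((1/5)*1*(-4 + 0) - 6)*127 = ((1/5)*1*(-4) - 6)*127 = (-4/5 - 6)*127 = -34/5*127 = -4318/5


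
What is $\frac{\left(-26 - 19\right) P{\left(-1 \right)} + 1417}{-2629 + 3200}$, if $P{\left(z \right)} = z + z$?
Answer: $\frac{1507}{571} \approx 2.6392$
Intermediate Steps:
$P{\left(z \right)} = 2 z$
$\frac{\left(-26 - 19\right) P{\left(-1 \right)} + 1417}{-2629 + 3200} = \frac{\left(-26 - 19\right) 2 \left(-1\right) + 1417}{-2629 + 3200} = \frac{\left(-45\right) \left(-2\right) + 1417}{571} = \left(90 + 1417\right) \frac{1}{571} = 1507 \cdot \frac{1}{571} = \frac{1507}{571}$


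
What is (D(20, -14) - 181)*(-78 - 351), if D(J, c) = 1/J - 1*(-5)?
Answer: 1509651/20 ≈ 75483.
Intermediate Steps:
D(J, c) = 5 + 1/J (D(J, c) = 1/J + 5 = 5 + 1/J)
(D(20, -14) - 181)*(-78 - 351) = ((5 + 1/20) - 181)*(-78 - 351) = ((5 + 1/20) - 181)*(-429) = (101/20 - 181)*(-429) = -3519/20*(-429) = 1509651/20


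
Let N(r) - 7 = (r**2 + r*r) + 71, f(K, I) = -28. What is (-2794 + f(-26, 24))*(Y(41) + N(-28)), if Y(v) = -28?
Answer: -4565996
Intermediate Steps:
N(r) = 78 + 2*r**2 (N(r) = 7 + ((r**2 + r*r) + 71) = 7 + ((r**2 + r**2) + 71) = 7 + (2*r**2 + 71) = 7 + (71 + 2*r**2) = 78 + 2*r**2)
(-2794 + f(-26, 24))*(Y(41) + N(-28)) = (-2794 - 28)*(-28 + (78 + 2*(-28)**2)) = -2822*(-28 + (78 + 2*784)) = -2822*(-28 + (78 + 1568)) = -2822*(-28 + 1646) = -2822*1618 = -4565996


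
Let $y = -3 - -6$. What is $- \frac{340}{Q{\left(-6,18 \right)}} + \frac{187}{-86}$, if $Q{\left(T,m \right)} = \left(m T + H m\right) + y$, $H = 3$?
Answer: $\frac{1159}{258} \approx 4.4922$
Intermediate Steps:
$y = 3$ ($y = -3 + 6 = 3$)
$Q{\left(T,m \right)} = 3 + 3 m + T m$ ($Q{\left(T,m \right)} = \left(m T + 3 m\right) + 3 = \left(T m + 3 m\right) + 3 = \left(3 m + T m\right) + 3 = 3 + 3 m + T m$)
$- \frac{340}{Q{\left(-6,18 \right)}} + \frac{187}{-86} = - \frac{340}{3 + 3 \cdot 18 - 108} + \frac{187}{-86} = - \frac{340}{3 + 54 - 108} + 187 \left(- \frac{1}{86}\right) = - \frac{340}{-51} - \frac{187}{86} = \left(-340\right) \left(- \frac{1}{51}\right) - \frac{187}{86} = \frac{20}{3} - \frac{187}{86} = \frac{1159}{258}$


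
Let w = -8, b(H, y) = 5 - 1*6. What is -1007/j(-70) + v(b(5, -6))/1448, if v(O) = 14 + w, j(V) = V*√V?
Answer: 3/724 - 1007*I*√70/4900 ≈ 0.0041436 - 1.7194*I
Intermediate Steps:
b(H, y) = -1 (b(H, y) = 5 - 6 = -1)
j(V) = V^(3/2)
v(O) = 6 (v(O) = 14 - 8 = 6)
-1007/j(-70) + v(b(5, -6))/1448 = -1007*I*√70/4900 + 6/1448 = -1007*I*√70/4900 + 6*(1/1448) = -1007*I*√70/4900 + 3/724 = 3/724 - 1007*I*√70/4900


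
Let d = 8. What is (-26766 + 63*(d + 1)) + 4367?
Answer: -21832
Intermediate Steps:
(-26766 + 63*(d + 1)) + 4367 = (-26766 + 63*(8 + 1)) + 4367 = (-26766 + 63*9) + 4367 = (-26766 + 567) + 4367 = -26199 + 4367 = -21832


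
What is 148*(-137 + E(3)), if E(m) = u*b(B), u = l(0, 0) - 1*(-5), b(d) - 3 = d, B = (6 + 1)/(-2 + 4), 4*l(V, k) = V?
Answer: -15466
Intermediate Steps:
l(V, k) = V/4
B = 7/2 ≈ 3.5000
b(d) = 3 + d
u = 5 (u = (¼)*0 - 1*(-5) = 0 + 5 = 5)
E(m) = 65/2 (E(m) = 5*(3 + 7/2) = 5*(13/2) = 65/2)
148*(-137 + E(3)) = 148*(-137 + 65/2) = 148*(-209/2) = -15466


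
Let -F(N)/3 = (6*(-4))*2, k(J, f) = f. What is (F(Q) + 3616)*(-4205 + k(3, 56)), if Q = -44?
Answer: -15600240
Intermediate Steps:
F(N) = 144 (F(N) = -3*6*(-4)*2 = -(-72)*2 = -3*(-48) = 144)
(F(Q) + 3616)*(-4205 + k(3, 56)) = (144 + 3616)*(-4205 + 56) = 3760*(-4149) = -15600240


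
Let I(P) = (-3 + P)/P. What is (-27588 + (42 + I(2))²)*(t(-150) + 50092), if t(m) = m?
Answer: -2583574573/2 ≈ -1.2918e+9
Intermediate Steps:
I(P) = (-3 + P)/P
(-27588 + (42 + I(2))²)*(t(-150) + 50092) = (-27588 + (42 + (-3 + 2)/2)²)*(-150 + 50092) = (-27588 + (42 + (½)*(-1))²)*49942 = (-27588 + (42 - ½)²)*49942 = (-27588 + (83/2)²)*49942 = (-27588 + 6889/4)*49942 = -103463/4*49942 = -2583574573/2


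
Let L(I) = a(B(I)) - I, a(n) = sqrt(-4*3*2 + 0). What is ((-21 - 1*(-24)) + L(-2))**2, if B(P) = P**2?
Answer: 1 + 20*I*sqrt(6) ≈ 1.0 + 48.99*I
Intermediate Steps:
a(n) = 2*I*sqrt(6) (a(n) = sqrt(-12*2 + 0) = sqrt(-24 + 0) = sqrt(-24) = 2*I*sqrt(6))
L(I) = -I + 2*I*sqrt(6) (L(I) = 2*I*sqrt(6) - I = -I + 2*I*sqrt(6))
((-21 - 1*(-24)) + L(-2))**2 = ((-21 - 1*(-24)) + (-1*(-2) + 2*I*sqrt(6)))**2 = ((-21 + 24) + (2 + 2*I*sqrt(6)))**2 = (3 + (2 + 2*I*sqrt(6)))**2 = (5 + 2*I*sqrt(6))**2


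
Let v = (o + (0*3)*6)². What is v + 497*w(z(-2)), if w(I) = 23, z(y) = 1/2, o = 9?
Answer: 11512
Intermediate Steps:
z(y) = ½
v = 81 (v = (9 + (0*3)*6)² = (9 + 0*6)² = (9 + 0)² = 9² = 81)
v + 497*w(z(-2)) = 81 + 497*23 = 81 + 11431 = 11512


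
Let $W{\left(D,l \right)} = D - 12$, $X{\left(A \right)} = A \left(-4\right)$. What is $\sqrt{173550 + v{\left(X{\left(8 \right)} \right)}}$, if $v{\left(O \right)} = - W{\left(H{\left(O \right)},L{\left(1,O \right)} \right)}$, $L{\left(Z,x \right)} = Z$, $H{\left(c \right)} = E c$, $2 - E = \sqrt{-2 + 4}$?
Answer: $\sqrt{173626 - 32 \sqrt{2}} \approx 416.63$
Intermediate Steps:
$X{\left(A \right)} = - 4 A$
$E = 2 - \sqrt{2}$ ($E = 2 - \sqrt{-2 + 4} = 2 - \sqrt{2} \approx 0.58579$)
$H{\left(c \right)} = c \left(2 - \sqrt{2}\right)$ ($H{\left(c \right)} = \left(2 - \sqrt{2}\right) c = c \left(2 - \sqrt{2}\right)$)
$W{\left(D,l \right)} = -12 + D$ ($W{\left(D,l \right)} = D - 12 = -12 + D$)
$v{\left(O \right)} = 12 - O \left(2 - \sqrt{2}\right)$ ($v{\left(O \right)} = - (-12 + O \left(2 - \sqrt{2}\right)) = 12 - O \left(2 - \sqrt{2}\right)$)
$\sqrt{173550 + v{\left(X{\left(8 \right)} \right)}} = \sqrt{173550 - \left(-12 + \left(-4\right) 8 \left(2 - \sqrt{2}\right)\right)} = \sqrt{173550 - \left(-12 - 32 \left(2 - \sqrt{2}\right)\right)} = \sqrt{173550 + \left(12 + \left(64 - 32 \sqrt{2}\right)\right)} = \sqrt{173550 + \left(76 - 32 \sqrt{2}\right)} = \sqrt{173626 - 32 \sqrt{2}}$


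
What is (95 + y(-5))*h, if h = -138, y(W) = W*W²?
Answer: 4140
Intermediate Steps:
y(W) = W³
(95 + y(-5))*h = (95 + (-5)³)*(-138) = (95 - 125)*(-138) = -30*(-138) = 4140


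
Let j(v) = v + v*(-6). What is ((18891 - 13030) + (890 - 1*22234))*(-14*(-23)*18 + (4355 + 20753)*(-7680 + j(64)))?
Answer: 3109887572532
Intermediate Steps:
j(v) = -5*v (j(v) = v - 6*v = -5*v)
((18891 - 13030) + (890 - 1*22234))*(-14*(-23)*18 + (4355 + 20753)*(-7680 + j(64))) = ((18891 - 13030) + (890 - 1*22234))*(-14*(-23)*18 + (4355 + 20753)*(-7680 - 5*64)) = (5861 + (890 - 22234))*(322*18 + 25108*(-7680 - 320)) = (5861 - 21344)*(5796 + 25108*(-8000)) = -15483*(5796 - 200864000) = -15483*(-200858204) = 3109887572532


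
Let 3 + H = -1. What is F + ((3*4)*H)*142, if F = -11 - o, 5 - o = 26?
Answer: -6806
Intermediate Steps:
H = -4 (H = -3 - 1 = -4)
o = -21 (o = 5 - 1*26 = 5 - 26 = -21)
F = 10 (F = -11 - 1*(-21) = -11 + 21 = 10)
F + ((3*4)*H)*142 = 10 + ((3*4)*(-4))*142 = 10 + (12*(-4))*142 = 10 - 48*142 = 10 - 6816 = -6806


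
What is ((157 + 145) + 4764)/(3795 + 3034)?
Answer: 5066/6829 ≈ 0.74184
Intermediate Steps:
((157 + 145) + 4764)/(3795 + 3034) = (302 + 4764)/6829 = 5066*(1/6829) = 5066/6829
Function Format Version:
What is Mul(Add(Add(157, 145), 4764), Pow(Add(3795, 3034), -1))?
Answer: Rational(5066, 6829) ≈ 0.74184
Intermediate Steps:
Mul(Add(Add(157, 145), 4764), Pow(Add(3795, 3034), -1)) = Mul(Add(302, 4764), Pow(6829, -1)) = Mul(5066, Rational(1, 6829)) = Rational(5066, 6829)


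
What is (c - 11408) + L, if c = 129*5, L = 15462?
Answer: 4699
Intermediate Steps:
c = 645
(c - 11408) + L = (645 - 11408) + 15462 = -10763 + 15462 = 4699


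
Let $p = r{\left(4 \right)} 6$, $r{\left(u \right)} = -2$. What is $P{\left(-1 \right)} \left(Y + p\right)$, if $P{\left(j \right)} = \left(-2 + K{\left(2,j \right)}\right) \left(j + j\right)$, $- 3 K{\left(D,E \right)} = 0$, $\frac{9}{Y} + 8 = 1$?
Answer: $- \frac{372}{7} \approx -53.143$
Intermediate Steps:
$Y = - \frac{9}{7}$ ($Y = \frac{9}{-8 + 1} = \frac{9}{-7} = 9 \left(- \frac{1}{7}\right) = - \frac{9}{7} \approx -1.2857$)
$K{\left(D,E \right)} = 0$ ($K{\left(D,E \right)} = \left(- \frac{1}{3}\right) 0 = 0$)
$P{\left(j \right)} = - 4 j$ ($P{\left(j \right)} = \left(-2 + 0\right) \left(j + j\right) = - 2 \cdot 2 j = - 4 j$)
$p = -12$ ($p = \left(-2\right) 6 = -12$)
$P{\left(-1 \right)} \left(Y + p\right) = \left(-4\right) \left(-1\right) \left(- \frac{9}{7} - 12\right) = 4 \left(- \frac{93}{7}\right) = - \frac{372}{7}$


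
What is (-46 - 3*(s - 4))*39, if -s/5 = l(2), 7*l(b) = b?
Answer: -8112/7 ≈ -1158.9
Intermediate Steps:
l(b) = b/7
s = -10/7 (s = -5*2/7 = -10/7 ≈ -1.4286)
(-46 - 3*(s - 4))*39 = (-46 - 3*(-10/7 - 4))*39 = (-46 - 3*(-38/7))*39 = (-46 + 114/7)*39 = -208/7*39 = -8112/7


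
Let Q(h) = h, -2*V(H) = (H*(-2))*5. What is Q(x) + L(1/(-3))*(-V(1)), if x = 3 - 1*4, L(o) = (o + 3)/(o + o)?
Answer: 19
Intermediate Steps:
V(H) = 5*H (V(H) = -H*(-2)*5/2 = -(-2*H)*5/2 = -(-5)*H = 5*H)
L(o) = (3 + o)/(2*o) (L(o) = (3 + o)/((2*o)) = (3 + o)*(1/(2*o)) = (3 + o)/(2*o))
x = -1 (x = 3 - 4 = -1)
Q(x) + L(1/(-3))*(-V(1)) = -1 + ((3 + 1/(-3))/(2*(1/(-3))))*(-5) = -1 + ((3 - 1/3)/(2*(-1/3)))*(-1*5) = -1 + ((1/2)*(-3)*(8/3))*(-5) = -1 - 4*(-5) = -1 + 20 = 19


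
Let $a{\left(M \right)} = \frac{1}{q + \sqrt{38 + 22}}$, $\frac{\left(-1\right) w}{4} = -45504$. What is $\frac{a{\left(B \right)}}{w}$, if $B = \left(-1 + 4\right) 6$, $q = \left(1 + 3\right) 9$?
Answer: $\frac{1}{6249216} - \frac{\sqrt{15}}{112485888} \approx 1.2559 \cdot 10^{-7}$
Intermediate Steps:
$q = 36$ ($q = 4 \cdot 9 = 36$)
$B = 18$ ($B = 3 \cdot 6 = 18$)
$w = 182016$ ($w = \left(-4\right) \left(-45504\right) = 182016$)
$a{\left(M \right)} = \frac{1}{36 + 2 \sqrt{15}}$ ($a{\left(M \right)} = \frac{1}{36 + \sqrt{38 + 22}} = \frac{1}{36 + \sqrt{60}} = \frac{1}{36 + 2 \sqrt{15}}$)
$\frac{a{\left(B \right)}}{w} = \frac{\frac{3}{103} - \frac{\sqrt{15}}{618}}{182016} = \left(\frac{3}{103} - \frac{\sqrt{15}}{618}\right) \frac{1}{182016} = \frac{1}{6249216} - \frac{\sqrt{15}}{112485888}$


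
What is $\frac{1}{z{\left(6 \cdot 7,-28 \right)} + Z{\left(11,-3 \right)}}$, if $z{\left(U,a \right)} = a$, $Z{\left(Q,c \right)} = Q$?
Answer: $- \frac{1}{17} \approx -0.058824$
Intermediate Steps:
$\frac{1}{z{\left(6 \cdot 7,-28 \right)} + Z{\left(11,-3 \right)}} = \frac{1}{-28 + 11} = \frac{1}{-17} = - \frac{1}{17}$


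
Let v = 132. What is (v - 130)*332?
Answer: 664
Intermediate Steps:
(v - 130)*332 = (132 - 130)*332 = 2*332 = 664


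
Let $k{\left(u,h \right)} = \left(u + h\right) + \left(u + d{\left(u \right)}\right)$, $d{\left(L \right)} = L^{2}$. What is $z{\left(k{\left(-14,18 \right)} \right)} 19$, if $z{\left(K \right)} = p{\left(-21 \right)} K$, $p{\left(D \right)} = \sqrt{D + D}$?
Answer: $3534 i \sqrt{42} \approx 22903.0 i$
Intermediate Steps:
$p{\left(D \right)} = \sqrt{2} \sqrt{D}$ ($p{\left(D \right)} = \sqrt{2 D} = \sqrt{2} \sqrt{D}$)
$k{\left(u,h \right)} = h + u^{2} + 2 u$ ($k{\left(u,h \right)} = \left(u + h\right) + \left(u + u^{2}\right) = \left(h + u\right) + \left(u + u^{2}\right) = h + u^{2} + 2 u$)
$z{\left(K \right)} = i K \sqrt{42}$ ($z{\left(K \right)} = \sqrt{2} \sqrt{-21} K = \sqrt{2} i \sqrt{21} K = i \sqrt{42} K = i K \sqrt{42}$)
$z{\left(k{\left(-14,18 \right)} \right)} 19 = i \left(18 + \left(-14\right)^{2} + 2 \left(-14\right)\right) \sqrt{42} \cdot 19 = i \left(18 + 196 - 28\right) \sqrt{42} \cdot 19 = i 186 \sqrt{42} \cdot 19 = 186 i \sqrt{42} \cdot 19 = 3534 i \sqrt{42}$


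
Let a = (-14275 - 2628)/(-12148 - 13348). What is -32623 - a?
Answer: -831772911/25496 ≈ -32624.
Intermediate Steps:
a = 16903/25496 (a = -16903/(-25496) = -16903*(-1/25496) = 16903/25496 ≈ 0.66297)
-32623 - a = -32623 - 1*16903/25496 = -32623 - 16903/25496 = -831772911/25496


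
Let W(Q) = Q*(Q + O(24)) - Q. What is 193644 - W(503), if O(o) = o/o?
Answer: -59365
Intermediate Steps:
O(o) = 1
W(Q) = -Q + Q*(1 + Q) (W(Q) = Q*(Q + 1) - Q = Q*(1 + Q) - Q = -Q + Q*(1 + Q))
193644 - W(503) = 193644 - 1*503² = 193644 - 1*253009 = 193644 - 253009 = -59365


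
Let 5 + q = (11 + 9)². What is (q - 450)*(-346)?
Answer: 19030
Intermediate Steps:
q = 395 (q = -5 + (11 + 9)² = -5 + 20² = -5 + 400 = 395)
(q - 450)*(-346) = (395 - 450)*(-346) = -55*(-346) = 19030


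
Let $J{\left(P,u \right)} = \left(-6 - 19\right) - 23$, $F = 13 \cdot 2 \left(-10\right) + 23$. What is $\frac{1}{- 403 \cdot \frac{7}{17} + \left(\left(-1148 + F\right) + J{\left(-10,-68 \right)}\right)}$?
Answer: $- \frac{17}{27182} \approx -0.00062541$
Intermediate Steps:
$F = -237$ ($F = 26 \left(-10\right) + 23 = -260 + 23 = -237$)
$J{\left(P,u \right)} = -48$ ($J{\left(P,u \right)} = -25 - 23 = -48$)
$\frac{1}{- 403 \cdot \frac{7}{17} + \left(\left(-1148 + F\right) + J{\left(-10,-68 \right)}\right)} = \frac{1}{- 403 \cdot \frac{7}{17} - 1433} = \frac{1}{- 403 \cdot 7 \cdot \frac{1}{17} - 1433} = \frac{1}{\left(-403\right) \frac{7}{17} - 1433} = \frac{1}{- \frac{2821}{17} - 1433} = \frac{1}{- \frac{27182}{17}} = - \frac{17}{27182}$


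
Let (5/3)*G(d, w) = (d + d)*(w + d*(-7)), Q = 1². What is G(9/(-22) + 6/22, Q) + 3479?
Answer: 4209203/1210 ≈ 3478.7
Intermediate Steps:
Q = 1
G(d, w) = 6*d*(w - 7*d)/5 (G(d, w) = 3*((d + d)*(w + d*(-7)))/5 = 3*((2*d)*(w - 7*d))/5 = 3*(2*d*(w - 7*d))/5 = 6*d*(w - 7*d)/5)
G(9/(-22) + 6/22, Q) + 3479 = 6*(9/(-22) + 6/22)*(1 - 7*(9/(-22) + 6/22))/5 + 3479 = 6*(9*(-1/22) + 6*(1/22))*(1 - 7*(9*(-1/22) + 6*(1/22)))/5 + 3479 = 6*(-9/22 + 3/11)*(1 - 7*(-9/22 + 3/11))/5 + 3479 = (6/5)*(-3/22)*(1 - 7*(-3/22)) + 3479 = (6/5)*(-3/22)*(1 + 21/22) + 3479 = (6/5)*(-3/22)*(43/22) + 3479 = -387/1210 + 3479 = 4209203/1210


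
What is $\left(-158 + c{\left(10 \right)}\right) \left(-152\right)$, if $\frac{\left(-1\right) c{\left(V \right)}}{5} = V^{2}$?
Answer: $100016$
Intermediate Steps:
$c{\left(V \right)} = - 5 V^{2}$
$\left(-158 + c{\left(10 \right)}\right) \left(-152\right) = \left(-158 - 5 \cdot 10^{2}\right) \left(-152\right) = \left(-158 - 500\right) \left(-152\right) = \left(-658\right) \left(-152\right) = 100016$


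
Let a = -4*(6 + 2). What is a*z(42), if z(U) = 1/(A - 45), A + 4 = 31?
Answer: 16/9 ≈ 1.7778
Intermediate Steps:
A = 27 (A = -4 + 31 = 27)
a = -32 (a = -4*8 = -32)
z(U) = -1/18 (z(U) = 1/(27 - 45) = 1/(-18) = -1/18)
a*z(42) = -32*(-1/18) = 16/9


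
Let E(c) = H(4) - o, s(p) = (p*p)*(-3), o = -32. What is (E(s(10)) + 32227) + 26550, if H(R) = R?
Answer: 58813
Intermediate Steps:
s(p) = -3*p² (s(p) = p²*(-3) = -3*p²)
E(c) = 36 (E(c) = 4 - 1*(-32) = 4 + 32 = 36)
(E(s(10)) + 32227) + 26550 = (36 + 32227) + 26550 = 32263 + 26550 = 58813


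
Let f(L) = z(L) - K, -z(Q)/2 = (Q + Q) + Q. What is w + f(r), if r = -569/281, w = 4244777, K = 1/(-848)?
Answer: 1011482317129/238288 ≈ 4.2448e+6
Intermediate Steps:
K = -1/848 ≈ -0.0011792
z(Q) = -6*Q (z(Q) = -2*((Q + Q) + Q) = -2*(2*Q + Q) = -6*Q)
r = -569/281 (r = -569*1/281 = -569/281 ≈ -2.0249)
f(L) = 1/848 - 6*L (f(L) = -6*L - 1*(-1/848) = -6*L + 1/848 = 1/848 - 6*L)
w + f(r) = 4244777 + (1/848 - 6*(-569/281)) = 4244777 + (1/848 + 3414/281) = 4244777 + 2895353/238288 = 1011482317129/238288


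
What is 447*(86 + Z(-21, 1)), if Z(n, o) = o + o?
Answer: 39336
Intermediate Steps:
Z(n, o) = 2*o
447*(86 + Z(-21, 1)) = 447*(86 + 2*1) = 447*(86 + 2) = 447*88 = 39336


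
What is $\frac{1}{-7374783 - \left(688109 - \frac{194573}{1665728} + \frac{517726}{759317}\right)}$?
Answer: $- \frac{1264815587776}{10198072198802516079} \approx -1.2403 \cdot 10^{-7}$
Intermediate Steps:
$\frac{1}{-7374783 - \left(688109 - \frac{194573}{1665728} + \frac{517726}{759317}\right)} = \frac{1}{-7374783 - \frac{870331703937063471}{1264815587776}} = \frac{1}{- \frac{10198072198802516079}{1264815587776}} = - \frac{1264815587776}{10198072198802516079}$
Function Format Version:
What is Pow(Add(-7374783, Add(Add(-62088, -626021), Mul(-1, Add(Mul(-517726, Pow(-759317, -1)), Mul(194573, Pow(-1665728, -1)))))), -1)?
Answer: Rational(-1264815587776, 10198072198802516079) ≈ -1.2403e-7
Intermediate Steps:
Pow(Add(-7374783, Add(Add(-62088, -626021), Mul(-1, Add(Mul(-517726, Pow(-759317, -1)), Mul(194573, Pow(-1665728, -1)))))), -1) = Pow(Add(-7374783, Add(-688109, Mul(-1, Add(Mul(-517726, Rational(-1, 759317)), Mul(194573, Rational(-1, 1665728)))))), -1) = Pow(Add(-7374783, Add(-688109, Mul(-1, Add(Rational(517726, 759317), Rational(-194573, 1665728))))), -1) = Pow(Add(-7374783, Add(-688109, Mul(-1, Rational(714648107887, 1264815587776)))), -1) = Pow(Add(-7374783, Add(-688109, Rational(-714648107887, 1264815587776))), -1) = Pow(Add(-7374783, Rational(-870331703937063471, 1264815587776)), -1) = Pow(Rational(-10198072198802516079, 1264815587776), -1) = Rational(-1264815587776, 10198072198802516079)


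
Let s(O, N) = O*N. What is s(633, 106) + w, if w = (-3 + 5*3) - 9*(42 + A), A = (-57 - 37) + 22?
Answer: 67380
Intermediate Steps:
A = -72 (A = -94 + 22 = -72)
s(O, N) = N*O
w = 282 (w = (-3 + 5*3) - 9*(42 - 72) = (-3 + 15) - 9*(-30) = 12 + 270 = 282)
s(633, 106) + w = 106*633 + 282 = 67098 + 282 = 67380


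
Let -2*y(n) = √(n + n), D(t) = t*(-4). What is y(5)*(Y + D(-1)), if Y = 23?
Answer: -27*√10/2 ≈ -42.691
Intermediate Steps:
D(t) = -4*t
y(n) = -√2*√n/2 (y(n) = -√(n + n)/2 = -√2*√n/2)
y(5)*(Y + D(-1)) = (-√2*√5/2)*(23 - 4*(-1)) = (-√10/2)*(23 + 4) = -√10/2*27 = -27*√10/2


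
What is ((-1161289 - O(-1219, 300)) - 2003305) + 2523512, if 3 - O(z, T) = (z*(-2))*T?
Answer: 90315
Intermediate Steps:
O(z, T) = 3 + 2*T*z (O(z, T) = 3 - z*(-2)*T = 3 - (-2*z)*T = 3 - (-2)*T*z = 3 + 2*T*z)
((-1161289 - O(-1219, 300)) - 2003305) + 2523512 = ((-1161289 - (3 + 2*300*(-1219))) - 2003305) + 2523512 = ((-1161289 - (3 - 731400)) - 2003305) + 2523512 = ((-1161289 - 1*(-731397)) - 2003305) + 2523512 = ((-1161289 + 731397) - 2003305) + 2523512 = (-429892 - 2003305) + 2523512 = -2433197 + 2523512 = 90315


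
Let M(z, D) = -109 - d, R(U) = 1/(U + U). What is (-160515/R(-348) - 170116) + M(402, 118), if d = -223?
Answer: 111548438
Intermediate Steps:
R(U) = 1/(2*U)
M(z, D) = 114 (M(z, D) = -109 - 1*(-223) = -109 + 223 = 114)
(-160515/R(-348) - 170116) + M(402, 118) = (-160515/((1/2)/(-348)) - 170116) + 114 = (-160515/((1/2)*(-1/348)) - 170116) + 114 = (-160515/(-1/696) - 170116) + 114 = (-160515*(-696) - 170116) + 114 = (111718440 - 170116) + 114 = 111548324 + 114 = 111548438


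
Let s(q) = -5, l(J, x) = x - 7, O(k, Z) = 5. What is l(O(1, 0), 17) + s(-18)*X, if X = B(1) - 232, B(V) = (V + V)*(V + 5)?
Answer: 1110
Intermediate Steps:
l(J, x) = -7 + x
B(V) = 2*V*(5 + V) (B(V) = (2*V)*(5 + V) = 2*V*(5 + V))
X = -220 (X = 2*1*(5 + 1) - 232 = 2*1*6 - 232 = 12 - 232 = -220)
l(O(1, 0), 17) + s(-18)*X = (-7 + 17) - 5*(-220) = 10 + 1100 = 1110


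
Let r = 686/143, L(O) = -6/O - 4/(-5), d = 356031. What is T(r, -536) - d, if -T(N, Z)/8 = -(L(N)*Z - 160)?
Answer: -609473741/1715 ≈ -3.5538e+5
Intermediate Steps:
L(O) = ⅘ - 6/O (L(O) = -6/O - 4*(-⅕) = -6/O + ⅘ = ⅘ - 6/O)
r = 686/143 (r = 686*(1/143) = 686/143 ≈ 4.7972)
T(N, Z) = -1280 + 8*Z*(⅘ - 6/N) (T(N, Z) = -(-8)*((⅘ - 6/N)*Z - 160) = -(-8)*(Z*(⅘ - 6/N) - 160) = -(-8)*(-160 + Z*(⅘ - 6/N)) = -8*(160 - Z*(⅘ - 6/N)) = -1280 + 8*Z*(⅘ - 6/N))
T(r, -536) - d = (-1280 + (32/5)*(-536) - 48*(-536)/686/143) - 1*356031 = (-1280 - 17152/5 - 48*(-536)*143/686) - 356031 = (-1280 - 17152/5 + 1839552/343) - 356031 = 1119424/1715 - 356031 = -609473741/1715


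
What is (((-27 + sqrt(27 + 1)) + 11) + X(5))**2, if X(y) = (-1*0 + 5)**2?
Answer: 109 + 36*sqrt(7) ≈ 204.25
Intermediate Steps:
X(y) = 25 (X(y) = (0 + 5)**2 = 5**2 = 25)
(((-27 + sqrt(27 + 1)) + 11) + X(5))**2 = (((-27 + sqrt(27 + 1)) + 11) + 25)**2 = (((-27 + sqrt(28)) + 11) + 25)**2 = (((-27 + 2*sqrt(7)) + 11) + 25)**2 = ((-16 + 2*sqrt(7)) + 25)**2 = (9 + 2*sqrt(7))**2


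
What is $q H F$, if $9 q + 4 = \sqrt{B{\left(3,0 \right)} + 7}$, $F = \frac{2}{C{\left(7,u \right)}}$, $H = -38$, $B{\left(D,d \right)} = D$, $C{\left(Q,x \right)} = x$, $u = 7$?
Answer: $\frac{304}{63} - \frac{76 \sqrt{10}}{63} \approx 1.0106$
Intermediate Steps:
$F = \frac{2}{7} \approx 0.28571$
$q = - \frac{4}{9} + \frac{\sqrt{10}}{9}$ ($q = - \frac{4}{9} + \frac{\sqrt{3 + 7}}{9} = - \frac{4}{9} + \frac{\sqrt{10}}{9} \approx -0.09308$)
$q H F = \left(- \frac{4}{9} + \frac{\sqrt{10}}{9}\right) \left(-38\right) \frac{2}{7} = \left(\frac{152}{9} - \frac{38 \sqrt{10}}{9}\right) \frac{2}{7} = \frac{304}{63} - \frac{76 \sqrt{10}}{63}$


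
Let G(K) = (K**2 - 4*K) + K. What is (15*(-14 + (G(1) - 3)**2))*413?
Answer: 68145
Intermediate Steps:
G(K) = K**2 - 3*K
(15*(-14 + (G(1) - 3)**2))*413 = (15*(-14 + (1*(-3 + 1) - 3)**2))*413 = (15*(-14 + (1*(-2) - 3)**2))*413 = (15*(-14 + (-2 - 3)**2))*413 = (15*(-14 + (-5)**2))*413 = (15*(-14 + 25))*413 = (15*11)*413 = 165*413 = 68145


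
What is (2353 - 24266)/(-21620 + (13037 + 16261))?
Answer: -21913/7678 ≈ -2.8540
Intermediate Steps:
(2353 - 24266)/(-21620 + (13037 + 16261)) = -21913/(-21620 + 29298) = -21913/7678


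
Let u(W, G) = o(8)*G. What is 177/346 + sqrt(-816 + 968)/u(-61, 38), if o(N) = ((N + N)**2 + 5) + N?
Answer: 177/346 + sqrt(38)/5111 ≈ 0.51277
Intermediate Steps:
o(N) = 5 + N + 4*N**2 (o(N) = ((2*N)**2 + 5) + N = (4*N**2 + 5) + N = (5 + 4*N**2) + N = 5 + N + 4*N**2)
u(W, G) = 269*G (u(W, G) = (5 + 8 + 4*8**2)*G = (5 + 8 + 4*64)*G = (5 + 8 + 256)*G = 269*G)
177/346 + sqrt(-816 + 968)/u(-61, 38) = 177/346 + sqrt(-816 + 968)/((269*38)) = 177*(1/346) + sqrt(152)/10222 = 177/346 + (2*sqrt(38))*(1/10222) = 177/346 + sqrt(38)/5111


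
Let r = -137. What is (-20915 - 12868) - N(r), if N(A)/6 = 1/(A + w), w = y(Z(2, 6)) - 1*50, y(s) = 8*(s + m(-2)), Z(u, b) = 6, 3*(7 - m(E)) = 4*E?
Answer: -6249837/185 ≈ -33783.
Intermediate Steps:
m(E) = 7 - 4*E/3
y(s) = 232/3 + 8*s (y(s) = 8*(s + (7 - 4/3*(-2))) = 8*(s + (7 + 8/3)) = 8*(s + 29/3) = 8*(29/3 + s) = 232/3 + 8*s)
w = 226/3 (w = (232/3 + 8*6) - 1*50 = (232/3 + 48) - 50 = 376/3 - 50 = 226/3 ≈ 75.333)
N(A) = 6/(226/3 + A) (N(A) = 6/(A + 226/3) = 6/(226/3 + A))
(-20915 - 12868) - N(r) = (-20915 - 12868) - 18/(226 + 3*(-137)) = -33783 - 18/(226 - 411) = -33783 - 18/(-185) = -33783 - 18*(-1)/185 = -33783 - 1*(-18/185) = -33783 + 18/185 = -6249837/185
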